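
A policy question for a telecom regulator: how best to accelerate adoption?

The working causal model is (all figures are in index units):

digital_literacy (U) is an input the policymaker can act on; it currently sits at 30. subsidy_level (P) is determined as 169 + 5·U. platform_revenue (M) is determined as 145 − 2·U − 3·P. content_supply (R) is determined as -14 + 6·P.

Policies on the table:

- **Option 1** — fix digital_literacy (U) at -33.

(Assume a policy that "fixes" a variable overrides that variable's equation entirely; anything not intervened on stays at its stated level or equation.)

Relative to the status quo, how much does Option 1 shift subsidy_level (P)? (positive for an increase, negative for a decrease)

Baseline:
  U = 30
  P = 169 + 5·30 = 319
Option 1 (U := -33):
  U = -33
  P = 169 + 5·(-33) = 4
Change in P: 4 − 319 = -315

-315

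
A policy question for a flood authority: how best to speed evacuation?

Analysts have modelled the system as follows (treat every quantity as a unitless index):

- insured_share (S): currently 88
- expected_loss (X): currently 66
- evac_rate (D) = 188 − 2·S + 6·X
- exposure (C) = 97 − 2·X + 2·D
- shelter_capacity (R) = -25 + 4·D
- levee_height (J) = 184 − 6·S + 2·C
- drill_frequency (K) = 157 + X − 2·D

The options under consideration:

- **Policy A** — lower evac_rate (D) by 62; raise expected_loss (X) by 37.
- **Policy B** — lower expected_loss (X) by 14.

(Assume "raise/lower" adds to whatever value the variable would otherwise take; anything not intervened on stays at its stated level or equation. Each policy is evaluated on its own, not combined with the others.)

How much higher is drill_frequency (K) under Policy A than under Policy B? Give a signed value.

-437

Policy A (D − 62, X + 37):
  S = 88
  X = 66 + 37 = 103
  D = 188 − 2·88 + 6·103 (−62 from intervention) = 568
  K = 157 + 103 − 2·568 = -876
Policy B (X − 14):
  S = 88
  X = 66 − 14 = 52
  D = 188 − 2·88 + 6·52 = 324
  K = 157 + 52 − 2·324 = -439
K: -876 − (-439) = -437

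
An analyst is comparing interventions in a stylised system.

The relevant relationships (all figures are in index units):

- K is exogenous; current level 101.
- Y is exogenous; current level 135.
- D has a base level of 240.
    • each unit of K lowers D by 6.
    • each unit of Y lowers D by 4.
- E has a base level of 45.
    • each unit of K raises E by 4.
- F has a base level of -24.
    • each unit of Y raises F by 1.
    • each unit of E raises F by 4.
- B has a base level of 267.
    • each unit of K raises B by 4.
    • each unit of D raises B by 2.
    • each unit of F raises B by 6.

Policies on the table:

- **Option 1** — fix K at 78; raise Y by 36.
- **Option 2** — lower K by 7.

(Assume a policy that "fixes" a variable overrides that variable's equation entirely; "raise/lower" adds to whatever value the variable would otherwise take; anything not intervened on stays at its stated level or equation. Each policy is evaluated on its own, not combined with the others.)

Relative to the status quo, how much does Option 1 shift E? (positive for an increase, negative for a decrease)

Baseline:
  K = 101
  E = 45 + 4·101 = 449
Option 1 (K := 78, Y + 36):
  K = 78
  E = 45 + 4·78 = 357
Change in E: 357 − 449 = -92

-92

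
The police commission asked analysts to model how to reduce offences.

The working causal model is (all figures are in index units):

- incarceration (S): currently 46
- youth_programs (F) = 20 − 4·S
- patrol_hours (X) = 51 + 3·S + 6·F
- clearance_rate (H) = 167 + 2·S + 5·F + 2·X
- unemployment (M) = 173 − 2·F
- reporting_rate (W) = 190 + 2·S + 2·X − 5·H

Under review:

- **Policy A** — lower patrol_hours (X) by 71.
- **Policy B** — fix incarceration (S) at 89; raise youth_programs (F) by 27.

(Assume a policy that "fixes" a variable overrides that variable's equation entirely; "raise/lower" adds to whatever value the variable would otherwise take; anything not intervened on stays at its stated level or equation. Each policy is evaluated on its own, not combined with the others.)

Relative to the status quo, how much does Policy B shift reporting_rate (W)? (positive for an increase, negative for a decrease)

9209

Baseline:
  S = 46
  F = 20 − 4·46 = -164
  X = 51 + 3·46 + 6·(-164) = -795
  H = 167 + 2·46 + 5·(-164) + 2·(-795) = -2151
  W = 190 + 2·46 + 2·(-795) − 5·(-2151) = 9447
Policy B (S := 89, F + 27):
  S = 89
  F = 20 − 4·89 (+27 from intervention) = -309
  X = 51 + 3·89 + 6·(-309) = -1536
  H = 167 + 2·89 + 5·(-309) + 2·(-1536) = -4272
  W = 190 + 2·89 + 2·(-1536) − 5·(-4272) = 18656
Change in W: 18656 − 9447 = 9209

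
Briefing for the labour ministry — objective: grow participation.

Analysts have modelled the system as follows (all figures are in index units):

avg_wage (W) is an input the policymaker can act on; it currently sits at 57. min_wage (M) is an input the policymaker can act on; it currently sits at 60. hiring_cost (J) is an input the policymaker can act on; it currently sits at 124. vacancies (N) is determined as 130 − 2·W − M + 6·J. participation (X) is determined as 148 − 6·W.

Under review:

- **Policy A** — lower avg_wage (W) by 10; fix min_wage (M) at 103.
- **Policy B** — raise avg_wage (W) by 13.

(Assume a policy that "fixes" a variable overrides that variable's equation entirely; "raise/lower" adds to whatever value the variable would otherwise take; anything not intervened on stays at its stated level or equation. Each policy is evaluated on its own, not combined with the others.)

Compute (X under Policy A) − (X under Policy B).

138

Policy A (W − 10, M := 103):
  W = 57 − 10 = 47
  X = 148 − 6·47 = -134
Policy B (W + 13):
  W = 57 + 13 = 70
  X = 148 − 6·70 = -272
X: -134 − (-272) = 138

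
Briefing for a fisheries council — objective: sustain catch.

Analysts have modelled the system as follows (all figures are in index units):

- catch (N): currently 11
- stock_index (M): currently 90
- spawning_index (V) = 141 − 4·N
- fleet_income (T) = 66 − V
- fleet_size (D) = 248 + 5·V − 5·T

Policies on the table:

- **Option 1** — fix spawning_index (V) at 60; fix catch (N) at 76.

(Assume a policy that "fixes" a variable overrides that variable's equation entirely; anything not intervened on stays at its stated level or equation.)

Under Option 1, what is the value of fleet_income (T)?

Option 1 (V := 60, N := 76):
  N = 76
  V = 60
  T = 66 − 60 = 6

6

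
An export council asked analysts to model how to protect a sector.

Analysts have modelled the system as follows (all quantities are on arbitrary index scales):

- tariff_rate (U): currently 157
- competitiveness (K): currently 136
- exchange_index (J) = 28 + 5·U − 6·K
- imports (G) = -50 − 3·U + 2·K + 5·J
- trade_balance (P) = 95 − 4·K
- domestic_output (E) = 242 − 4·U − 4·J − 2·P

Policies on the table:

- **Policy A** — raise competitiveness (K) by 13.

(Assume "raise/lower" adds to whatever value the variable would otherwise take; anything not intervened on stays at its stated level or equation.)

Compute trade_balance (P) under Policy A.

Policy A (K + 13):
  K = 136 + 13 = 149
  P = 95 − 4·149 = -501

-501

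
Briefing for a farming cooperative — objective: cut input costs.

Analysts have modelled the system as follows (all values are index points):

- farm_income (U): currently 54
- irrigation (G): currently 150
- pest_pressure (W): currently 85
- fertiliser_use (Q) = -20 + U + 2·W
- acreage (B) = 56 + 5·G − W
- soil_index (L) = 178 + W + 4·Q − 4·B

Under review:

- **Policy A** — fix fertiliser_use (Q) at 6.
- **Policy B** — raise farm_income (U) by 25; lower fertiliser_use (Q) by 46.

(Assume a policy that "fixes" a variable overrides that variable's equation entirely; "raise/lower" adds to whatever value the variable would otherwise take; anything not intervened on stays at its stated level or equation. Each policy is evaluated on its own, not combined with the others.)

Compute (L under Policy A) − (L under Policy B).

Policy A (Q := 6):
  U = 54
  G = 150
  W = 85
  Q = 6
  B = 56 + 5·150 − 85 = 721
  L = 178 + 85 + 4·6 − 4·721 = -2597
Policy B (U + 25, Q − 46):
  U = 54 + 25 = 79
  G = 150
  W = 85
  Q = -20 + 79 + 2·85 (−46 from intervention) = 183
  B = 56 + 5·150 − 85 = 721
  L = 178 + 85 + 4·183 − 4·721 = -1889
L: -2597 − (-1889) = -708

-708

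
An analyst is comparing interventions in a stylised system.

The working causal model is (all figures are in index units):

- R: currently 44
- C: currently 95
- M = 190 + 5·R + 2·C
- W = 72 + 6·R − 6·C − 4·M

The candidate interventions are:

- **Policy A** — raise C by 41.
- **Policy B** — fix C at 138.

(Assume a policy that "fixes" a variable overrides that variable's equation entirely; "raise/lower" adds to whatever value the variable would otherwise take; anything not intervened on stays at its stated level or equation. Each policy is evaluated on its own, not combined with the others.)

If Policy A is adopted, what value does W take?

Policy A (C + 41):
  R = 44
  C = 95 + 41 = 136
  M = 190 + 5·44 + 2·136 = 682
  W = 72 + 6·44 − 6·136 − 4·682 = -3208

-3208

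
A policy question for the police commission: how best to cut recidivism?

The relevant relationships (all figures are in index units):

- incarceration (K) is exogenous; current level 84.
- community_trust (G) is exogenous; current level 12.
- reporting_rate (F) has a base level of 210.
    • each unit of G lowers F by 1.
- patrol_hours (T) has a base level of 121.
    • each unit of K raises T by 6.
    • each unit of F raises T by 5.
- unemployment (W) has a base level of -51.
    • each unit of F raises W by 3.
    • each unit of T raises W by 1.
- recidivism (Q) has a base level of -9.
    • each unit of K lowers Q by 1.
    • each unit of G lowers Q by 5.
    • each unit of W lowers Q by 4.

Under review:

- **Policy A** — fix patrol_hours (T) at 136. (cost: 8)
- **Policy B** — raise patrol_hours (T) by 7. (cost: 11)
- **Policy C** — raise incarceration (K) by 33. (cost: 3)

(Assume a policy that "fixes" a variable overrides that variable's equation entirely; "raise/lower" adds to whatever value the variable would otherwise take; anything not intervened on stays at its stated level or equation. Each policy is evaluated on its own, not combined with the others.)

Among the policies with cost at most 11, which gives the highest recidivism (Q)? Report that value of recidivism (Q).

Policy A (T := 136):
  K = 84
  G = 12
  F = 210 − 12 = 198
  T = 136
  W = -51 + 3·198 + 136 = 679
  Q = -9 − 84 − 5·12 − 4·679 = -2869
Policy B (T + 7):
  K = 84
  G = 12
  F = 210 − 12 = 198
  T = 121 + 6·84 + 5·198 (+7 from intervention) = 1622
  W = -51 + 3·198 + 1622 = 2165
  Q = -9 − 84 − 5·12 − 4·2165 = -8813
Policy C (K + 33):
  K = 84 + 33 = 117
  G = 12
  F = 210 − 12 = 198
  T = 121 + 6·117 + 5·198 = 1813
  W = -51 + 3·198 + 1813 = 2356
  Q = -9 − 117 − 5·12 − 4·2356 = -9610
Comparing — Policy A: Q=-2869, Policy B: Q=-8813, Policy C: Q=-9610. Highest is -2869 (Policy A).

-2869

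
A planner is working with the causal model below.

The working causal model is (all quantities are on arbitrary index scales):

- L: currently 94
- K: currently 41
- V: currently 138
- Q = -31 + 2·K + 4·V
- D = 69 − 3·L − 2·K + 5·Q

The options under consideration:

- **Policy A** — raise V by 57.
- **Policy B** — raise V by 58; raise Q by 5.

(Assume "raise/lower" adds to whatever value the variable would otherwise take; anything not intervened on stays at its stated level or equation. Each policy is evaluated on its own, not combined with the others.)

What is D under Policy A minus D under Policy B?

-45

Policy A (V + 57):
  L = 94
  K = 41
  V = 138 + 57 = 195
  Q = -31 + 2·41 + 4·195 = 831
  D = 69 − 3·94 − 2·41 + 5·831 = 3860
Policy B (V + 58, Q + 5):
  L = 94
  K = 41
  V = 138 + 58 = 196
  Q = -31 + 2·41 + 4·196 (+5 from intervention) = 840
  D = 69 − 3·94 − 2·41 + 5·840 = 3905
D: 3860 − 3905 = -45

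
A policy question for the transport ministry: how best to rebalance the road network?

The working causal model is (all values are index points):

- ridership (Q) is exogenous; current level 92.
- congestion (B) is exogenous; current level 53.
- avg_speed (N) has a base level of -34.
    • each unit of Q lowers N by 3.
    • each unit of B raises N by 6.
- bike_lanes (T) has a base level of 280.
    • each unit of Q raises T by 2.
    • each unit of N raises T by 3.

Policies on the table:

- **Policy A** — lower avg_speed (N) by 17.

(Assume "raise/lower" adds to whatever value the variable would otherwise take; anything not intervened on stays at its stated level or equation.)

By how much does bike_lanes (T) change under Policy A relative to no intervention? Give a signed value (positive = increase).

Baseline:
  Q = 92
  B = 53
  N = -34 − 3·92 + 6·53 = 8
  T = 280 + 2·92 + 3·8 = 488
Policy A (N − 17):
  Q = 92
  B = 53
  N = -34 − 3·92 + 6·53 (−17 from intervention) = -9
  T = 280 + 2·92 + 3·(-9) = 437
Change in T: 437 − 488 = -51

-51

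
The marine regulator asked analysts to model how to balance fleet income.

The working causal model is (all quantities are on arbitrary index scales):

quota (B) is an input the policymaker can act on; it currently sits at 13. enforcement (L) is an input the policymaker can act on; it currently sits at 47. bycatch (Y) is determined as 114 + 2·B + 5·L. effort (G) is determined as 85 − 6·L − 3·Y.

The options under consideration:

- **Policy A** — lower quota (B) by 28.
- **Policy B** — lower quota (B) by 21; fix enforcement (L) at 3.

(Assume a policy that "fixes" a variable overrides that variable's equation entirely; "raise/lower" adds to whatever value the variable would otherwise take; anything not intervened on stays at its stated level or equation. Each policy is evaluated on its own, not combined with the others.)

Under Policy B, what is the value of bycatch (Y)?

113

Policy B (B − 21, L := 3):
  B = 13 − 21 = -8
  L = 3
  Y = 114 + 2·(-8) + 5·3 = 113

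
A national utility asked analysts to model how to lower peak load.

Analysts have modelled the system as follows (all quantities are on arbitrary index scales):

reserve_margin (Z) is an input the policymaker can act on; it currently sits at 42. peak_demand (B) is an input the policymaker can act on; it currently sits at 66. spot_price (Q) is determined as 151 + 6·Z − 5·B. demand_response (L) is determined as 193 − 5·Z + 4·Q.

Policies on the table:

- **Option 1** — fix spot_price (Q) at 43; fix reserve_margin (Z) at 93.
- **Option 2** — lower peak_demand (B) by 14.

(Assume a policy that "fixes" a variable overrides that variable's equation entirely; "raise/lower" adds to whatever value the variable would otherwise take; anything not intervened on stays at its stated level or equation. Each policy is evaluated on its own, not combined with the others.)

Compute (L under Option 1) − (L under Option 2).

-655

Option 1 (Q := 43, Z := 93):
  Z = 93
  B = 66
  Q = 43
  L = 193 − 5·93 + 4·43 = -100
Option 2 (B − 14):
  Z = 42
  B = 66 − 14 = 52
  Q = 151 + 6·42 − 5·52 = 143
  L = 193 − 5·42 + 4·143 = 555
L: -100 − 555 = -655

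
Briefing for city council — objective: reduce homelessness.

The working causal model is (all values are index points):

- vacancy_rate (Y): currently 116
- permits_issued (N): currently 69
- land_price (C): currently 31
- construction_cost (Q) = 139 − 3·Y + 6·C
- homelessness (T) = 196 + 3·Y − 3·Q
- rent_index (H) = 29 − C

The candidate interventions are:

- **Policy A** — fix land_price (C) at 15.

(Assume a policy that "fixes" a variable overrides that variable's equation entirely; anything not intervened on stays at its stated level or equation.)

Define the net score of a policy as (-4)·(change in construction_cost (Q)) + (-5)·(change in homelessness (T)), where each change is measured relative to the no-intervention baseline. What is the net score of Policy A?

Baseline:
  Y = 116
  C = 31
  Q = 139 − 3·116 + 6·31 = -23
  T = 196 + 3·116 − 3·(-23) = 613
Policy A (C := 15):
  Y = 116
  C = 15
  Q = 139 − 3·116 + 6·15 = -119
  T = 196 + 3·116 − 3·(-119) = 901
ΔQ = -119 − (-23) = -96; ΔT = 901 − 613 = 288
Score = (-4)·(-96) + (-5)·288 = -1056

-1056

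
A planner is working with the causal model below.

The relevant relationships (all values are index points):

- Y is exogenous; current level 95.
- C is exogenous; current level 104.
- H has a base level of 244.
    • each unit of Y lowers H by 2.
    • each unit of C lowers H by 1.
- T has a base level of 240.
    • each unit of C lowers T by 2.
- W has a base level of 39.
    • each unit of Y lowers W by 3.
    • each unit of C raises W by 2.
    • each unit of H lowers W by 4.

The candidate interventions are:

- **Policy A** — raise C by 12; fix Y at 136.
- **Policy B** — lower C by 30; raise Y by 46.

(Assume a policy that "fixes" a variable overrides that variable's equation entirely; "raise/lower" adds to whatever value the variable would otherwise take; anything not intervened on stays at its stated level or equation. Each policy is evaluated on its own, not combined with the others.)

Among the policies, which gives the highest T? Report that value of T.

Policy A (C + 12, Y := 136):
  C = 104 + 12 = 116
  T = 240 − 2·116 = 8
Policy B (C − 30, Y + 46):
  C = 104 − 30 = 74
  T = 240 − 2·74 = 92
Comparing — Policy A: T=8, Policy B: T=92. Highest is 92 (Policy B).

92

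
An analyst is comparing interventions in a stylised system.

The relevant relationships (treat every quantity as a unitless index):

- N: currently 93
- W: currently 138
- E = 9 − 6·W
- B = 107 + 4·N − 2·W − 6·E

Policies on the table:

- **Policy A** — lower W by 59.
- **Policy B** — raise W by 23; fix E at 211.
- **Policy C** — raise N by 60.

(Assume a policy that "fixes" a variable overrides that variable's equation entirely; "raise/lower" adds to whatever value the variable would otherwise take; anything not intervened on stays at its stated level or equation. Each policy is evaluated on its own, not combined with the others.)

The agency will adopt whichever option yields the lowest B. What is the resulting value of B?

-1109

Policy A (W − 59):
  N = 93
  W = 138 − 59 = 79
  E = 9 − 6·79 = -465
  B = 107 + 4·93 − 2·79 − 6·(-465) = 3111
Policy B (W + 23, E := 211):
  N = 93
  W = 138 + 23 = 161
  E = 211
  B = 107 + 4·93 − 2·161 − 6·211 = -1109
Policy C (N + 60):
  N = 93 + 60 = 153
  W = 138
  E = 9 − 6·138 = -819
  B = 107 + 4·153 − 2·138 − 6·(-819) = 5357
Comparing — Policy A: B=3111, Policy B: B=-1109, Policy C: B=5357. Lowest is -1109 (Policy B).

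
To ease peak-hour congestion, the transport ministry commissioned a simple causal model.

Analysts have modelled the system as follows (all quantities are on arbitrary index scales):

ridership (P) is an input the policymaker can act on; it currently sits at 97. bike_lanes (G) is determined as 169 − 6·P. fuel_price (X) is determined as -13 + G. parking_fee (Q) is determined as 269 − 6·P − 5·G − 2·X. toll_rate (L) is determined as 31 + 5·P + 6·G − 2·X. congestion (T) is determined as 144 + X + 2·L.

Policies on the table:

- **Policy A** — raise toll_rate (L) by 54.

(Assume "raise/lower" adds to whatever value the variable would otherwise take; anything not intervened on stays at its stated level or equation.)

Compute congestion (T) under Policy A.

-2394

Policy A (L + 54):
  P = 97
  G = 169 − 6·97 = -413
  X = -13 + (-413) = -426
  L = 31 + 5·97 + 6·(-413) − 2·(-426) (+54 from intervention) = -1056
  T = 144 + (-426) + 2·(-1056) = -2394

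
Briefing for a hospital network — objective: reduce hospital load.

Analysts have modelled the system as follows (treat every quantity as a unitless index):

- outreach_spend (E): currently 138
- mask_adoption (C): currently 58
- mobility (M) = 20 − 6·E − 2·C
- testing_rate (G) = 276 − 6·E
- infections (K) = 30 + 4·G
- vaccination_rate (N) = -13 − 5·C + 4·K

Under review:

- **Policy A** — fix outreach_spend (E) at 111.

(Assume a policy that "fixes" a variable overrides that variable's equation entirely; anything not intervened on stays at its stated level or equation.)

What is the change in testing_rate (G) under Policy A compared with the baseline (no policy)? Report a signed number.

162

Baseline:
  E = 138
  G = 276 − 6·138 = -552
Policy A (E := 111):
  E = 111
  G = 276 − 6·111 = -390
Change in G: -390 − (-552) = 162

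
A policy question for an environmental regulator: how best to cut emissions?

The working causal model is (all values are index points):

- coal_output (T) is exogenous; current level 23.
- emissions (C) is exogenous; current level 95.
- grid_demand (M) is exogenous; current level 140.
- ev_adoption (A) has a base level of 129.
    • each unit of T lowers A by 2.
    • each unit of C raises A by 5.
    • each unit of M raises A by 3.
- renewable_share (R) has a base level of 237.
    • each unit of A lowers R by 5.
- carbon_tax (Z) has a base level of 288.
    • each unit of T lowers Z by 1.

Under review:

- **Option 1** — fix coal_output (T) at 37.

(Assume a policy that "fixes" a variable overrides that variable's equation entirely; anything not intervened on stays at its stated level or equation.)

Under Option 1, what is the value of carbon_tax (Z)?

Option 1 (T := 37):
  T = 37
  Z = 288 − 37 = 251

251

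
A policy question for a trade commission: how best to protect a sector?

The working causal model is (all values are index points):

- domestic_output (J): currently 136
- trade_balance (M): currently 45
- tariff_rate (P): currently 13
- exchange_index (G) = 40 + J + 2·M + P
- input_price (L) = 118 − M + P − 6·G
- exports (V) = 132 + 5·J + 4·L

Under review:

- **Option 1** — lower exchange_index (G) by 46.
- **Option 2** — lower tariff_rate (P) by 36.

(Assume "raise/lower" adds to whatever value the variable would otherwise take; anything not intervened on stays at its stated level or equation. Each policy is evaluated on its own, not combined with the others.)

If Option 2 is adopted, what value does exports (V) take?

-4820

Option 2 (P − 36):
  J = 136
  M = 45
  P = 13 − 36 = -23
  G = 40 + 136 + 2·45 + (-23) = 243
  L = 118 − 45 + (-23) − 6·243 = -1408
  V = 132 + 5·136 + 4·(-1408) = -4820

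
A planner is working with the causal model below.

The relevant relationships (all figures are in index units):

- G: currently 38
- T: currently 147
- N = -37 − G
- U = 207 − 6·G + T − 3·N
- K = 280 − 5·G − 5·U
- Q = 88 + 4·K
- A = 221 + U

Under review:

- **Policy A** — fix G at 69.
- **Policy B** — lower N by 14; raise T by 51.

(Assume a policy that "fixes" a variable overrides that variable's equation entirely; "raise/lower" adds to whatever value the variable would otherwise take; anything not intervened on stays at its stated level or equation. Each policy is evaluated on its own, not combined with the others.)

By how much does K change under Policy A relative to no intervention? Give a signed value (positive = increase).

310

Baseline:
  G = 38
  T = 147
  N = -37 − 38 = -75
  U = 207 − 6·38 + 147 − 3·(-75) = 351
  K = 280 − 5·38 − 5·351 = -1665
Policy A (G := 69):
  G = 69
  T = 147
  N = -37 − 69 = -106
  U = 207 − 6·69 + 147 − 3·(-106) = 258
  K = 280 − 5·69 − 5·258 = -1355
Change in K: -1355 − (-1665) = 310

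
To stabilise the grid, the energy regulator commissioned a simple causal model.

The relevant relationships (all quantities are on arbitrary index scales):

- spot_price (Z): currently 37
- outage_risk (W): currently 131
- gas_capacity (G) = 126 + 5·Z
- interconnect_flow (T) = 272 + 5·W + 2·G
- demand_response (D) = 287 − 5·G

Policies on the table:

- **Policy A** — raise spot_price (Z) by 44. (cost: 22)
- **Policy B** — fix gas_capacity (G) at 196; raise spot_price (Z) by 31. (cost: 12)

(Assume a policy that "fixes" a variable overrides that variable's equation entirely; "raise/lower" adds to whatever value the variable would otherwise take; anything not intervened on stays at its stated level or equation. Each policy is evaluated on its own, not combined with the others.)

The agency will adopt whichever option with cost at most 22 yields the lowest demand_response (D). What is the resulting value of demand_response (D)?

-2368

Policy A (Z + 44):
  Z = 37 + 44 = 81
  G = 126 + 5·81 = 531
  D = 287 − 5·531 = -2368
Policy B (G := 196, Z + 31):
  Z = 37 + 31 = 68
  G = 196
  D = 287 − 5·196 = -693
Comparing — Policy A: D=-2368, Policy B: D=-693. Lowest is -2368 (Policy A).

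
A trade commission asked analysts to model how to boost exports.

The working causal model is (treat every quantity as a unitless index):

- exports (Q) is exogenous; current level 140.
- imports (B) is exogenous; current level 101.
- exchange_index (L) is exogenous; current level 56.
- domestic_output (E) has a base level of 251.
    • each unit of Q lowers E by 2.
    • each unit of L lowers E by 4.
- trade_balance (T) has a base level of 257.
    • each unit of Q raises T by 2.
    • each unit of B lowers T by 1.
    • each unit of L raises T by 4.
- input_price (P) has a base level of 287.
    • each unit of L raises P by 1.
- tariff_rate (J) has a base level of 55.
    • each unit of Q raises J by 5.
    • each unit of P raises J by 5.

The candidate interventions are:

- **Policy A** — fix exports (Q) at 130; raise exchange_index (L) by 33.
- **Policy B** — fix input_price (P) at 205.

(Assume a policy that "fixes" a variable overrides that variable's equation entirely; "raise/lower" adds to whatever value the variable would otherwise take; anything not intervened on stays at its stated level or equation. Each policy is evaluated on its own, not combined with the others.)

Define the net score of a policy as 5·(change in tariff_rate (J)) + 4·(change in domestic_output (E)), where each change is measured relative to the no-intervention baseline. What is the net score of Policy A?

127

Baseline:
  Q = 140
  L = 56
  E = 251 − 2·140 − 4·56 = -253
  P = 287 + 56 = 343
  J = 55 + 5·140 + 5·343 = 2470
Policy A (Q := 130, L + 33):
  Q = 130
  L = 56 + 33 = 89
  E = 251 − 2·130 − 4·89 = -365
  P = 287 + 89 = 376
  J = 55 + 5·130 + 5·376 = 2585
ΔJ = 2585 − 2470 = 115; ΔE = -365 − (-253) = -112
Score = 5·115 + 4·(-112) = 127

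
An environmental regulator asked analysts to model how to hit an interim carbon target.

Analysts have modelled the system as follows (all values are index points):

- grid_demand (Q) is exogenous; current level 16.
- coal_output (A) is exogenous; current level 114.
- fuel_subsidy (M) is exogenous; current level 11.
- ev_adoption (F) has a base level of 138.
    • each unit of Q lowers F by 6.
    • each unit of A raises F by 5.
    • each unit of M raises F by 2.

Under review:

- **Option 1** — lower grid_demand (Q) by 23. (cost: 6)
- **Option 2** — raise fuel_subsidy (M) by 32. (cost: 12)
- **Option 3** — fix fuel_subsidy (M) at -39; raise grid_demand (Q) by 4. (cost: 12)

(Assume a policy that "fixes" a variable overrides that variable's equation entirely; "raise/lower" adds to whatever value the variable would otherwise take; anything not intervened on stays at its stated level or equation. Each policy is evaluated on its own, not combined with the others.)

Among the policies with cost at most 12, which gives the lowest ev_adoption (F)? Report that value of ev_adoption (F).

510

Option 1 (Q − 23):
  Q = 16 − 23 = -7
  A = 114
  M = 11
  F = 138 − 6·(-7) + 5·114 + 2·11 = 772
Option 2 (M + 32):
  Q = 16
  A = 114
  M = 11 + 32 = 43
  F = 138 − 6·16 + 5·114 + 2·43 = 698
Option 3 (M := -39, Q + 4):
  Q = 16 + 4 = 20
  A = 114
  M = -39
  F = 138 − 6·20 + 5·114 + 2·(-39) = 510
Comparing — Option 1: F=772, Option 2: F=698, Option 3: F=510. Lowest is 510 (Option 3).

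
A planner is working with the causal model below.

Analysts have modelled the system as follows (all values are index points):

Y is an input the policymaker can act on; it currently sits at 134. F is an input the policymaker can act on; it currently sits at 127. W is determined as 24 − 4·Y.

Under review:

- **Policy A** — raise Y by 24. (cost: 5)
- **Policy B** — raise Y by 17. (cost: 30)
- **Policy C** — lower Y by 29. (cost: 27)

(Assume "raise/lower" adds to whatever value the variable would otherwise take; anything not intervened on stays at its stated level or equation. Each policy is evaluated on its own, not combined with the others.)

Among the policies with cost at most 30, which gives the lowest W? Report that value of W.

Policy A (Y + 24):
  Y = 134 + 24 = 158
  W = 24 − 4·158 = -608
Policy B (Y + 17):
  Y = 134 + 17 = 151
  W = 24 − 4·151 = -580
Policy C (Y − 29):
  Y = 134 − 29 = 105
  W = 24 − 4·105 = -396
Comparing — Policy A: W=-608, Policy B: W=-580, Policy C: W=-396. Lowest is -608 (Policy A).

-608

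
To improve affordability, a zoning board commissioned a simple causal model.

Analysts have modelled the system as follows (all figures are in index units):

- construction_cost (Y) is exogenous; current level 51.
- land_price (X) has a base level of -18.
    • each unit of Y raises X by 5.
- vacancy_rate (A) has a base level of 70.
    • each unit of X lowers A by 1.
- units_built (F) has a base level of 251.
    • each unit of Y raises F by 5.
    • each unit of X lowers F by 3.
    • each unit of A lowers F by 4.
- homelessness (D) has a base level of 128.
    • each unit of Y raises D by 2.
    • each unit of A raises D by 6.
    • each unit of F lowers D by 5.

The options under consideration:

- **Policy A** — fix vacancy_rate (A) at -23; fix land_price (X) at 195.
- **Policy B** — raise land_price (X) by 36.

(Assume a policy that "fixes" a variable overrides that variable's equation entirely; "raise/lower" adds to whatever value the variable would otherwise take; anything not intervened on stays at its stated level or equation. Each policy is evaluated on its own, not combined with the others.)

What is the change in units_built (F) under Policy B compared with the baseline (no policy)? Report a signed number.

Baseline:
  Y = 51
  X = -18 + 5·51 = 237
  A = 70 − 237 = -167
  F = 251 + 5·51 − 3·237 − 4·(-167) = 463
Policy B (X + 36):
  Y = 51
  X = -18 + 5·51 (+36 from intervention) = 273
  A = 70 − 273 = -203
  F = 251 + 5·51 − 3·273 − 4·(-203) = 499
Change in F: 499 − 463 = 36

36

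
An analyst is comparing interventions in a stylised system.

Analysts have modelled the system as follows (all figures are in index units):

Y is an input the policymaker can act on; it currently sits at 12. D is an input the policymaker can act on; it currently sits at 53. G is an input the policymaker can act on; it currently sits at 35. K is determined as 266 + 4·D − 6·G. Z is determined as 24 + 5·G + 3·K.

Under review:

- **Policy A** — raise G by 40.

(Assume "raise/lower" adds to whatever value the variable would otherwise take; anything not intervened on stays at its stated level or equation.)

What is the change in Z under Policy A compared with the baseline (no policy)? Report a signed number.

Baseline:
  D = 53
  G = 35
  K = 266 + 4·53 − 6·35 = 268
  Z = 24 + 5·35 + 3·268 = 1003
Policy A (G + 40):
  D = 53
  G = 35 + 40 = 75
  K = 266 + 4·53 − 6·75 = 28
  Z = 24 + 5·75 + 3·28 = 483
Change in Z: 483 − 1003 = -520

-520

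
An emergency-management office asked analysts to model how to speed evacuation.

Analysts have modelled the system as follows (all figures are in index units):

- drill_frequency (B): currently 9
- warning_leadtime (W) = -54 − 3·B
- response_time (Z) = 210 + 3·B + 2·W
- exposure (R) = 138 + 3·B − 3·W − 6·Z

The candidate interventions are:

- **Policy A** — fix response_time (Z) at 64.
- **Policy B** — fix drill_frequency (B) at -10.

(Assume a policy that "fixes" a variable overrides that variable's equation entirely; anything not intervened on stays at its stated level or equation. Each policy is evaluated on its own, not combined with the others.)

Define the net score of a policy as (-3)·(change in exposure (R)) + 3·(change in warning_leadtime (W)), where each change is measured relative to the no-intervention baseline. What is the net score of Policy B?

1881

Baseline:
  B = 9
  W = -54 − 3·9 = -81
  Z = 210 + 3·9 + 2·(-81) = 75
  R = 138 + 3·9 − 3·(-81) − 6·75 = -42
Policy B (B := -10):
  B = -10
  W = -54 − 3·(-10) = -24
  Z = 210 + 3·(-10) + 2·(-24) = 132
  R = 138 + 3·(-10) − 3·(-24) − 6·132 = -612
ΔR = -612 − (-42) = -570; ΔW = -24 − (-81) = 57
Score = (-3)·(-570) + 3·57 = 1881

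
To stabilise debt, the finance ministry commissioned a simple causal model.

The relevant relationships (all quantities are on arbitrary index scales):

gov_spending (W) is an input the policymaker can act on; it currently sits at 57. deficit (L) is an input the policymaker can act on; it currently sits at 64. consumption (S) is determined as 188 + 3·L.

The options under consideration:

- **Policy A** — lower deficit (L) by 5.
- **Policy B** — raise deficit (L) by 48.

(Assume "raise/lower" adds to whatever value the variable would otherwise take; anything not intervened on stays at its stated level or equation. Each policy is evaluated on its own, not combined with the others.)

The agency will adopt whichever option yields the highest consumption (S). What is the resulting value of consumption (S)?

524

Policy A (L − 5):
  L = 64 − 5 = 59
  S = 188 + 3·59 = 365
Policy B (L + 48):
  L = 64 + 48 = 112
  S = 188 + 3·112 = 524
Comparing — Policy A: S=365, Policy B: S=524. Highest is 524 (Policy B).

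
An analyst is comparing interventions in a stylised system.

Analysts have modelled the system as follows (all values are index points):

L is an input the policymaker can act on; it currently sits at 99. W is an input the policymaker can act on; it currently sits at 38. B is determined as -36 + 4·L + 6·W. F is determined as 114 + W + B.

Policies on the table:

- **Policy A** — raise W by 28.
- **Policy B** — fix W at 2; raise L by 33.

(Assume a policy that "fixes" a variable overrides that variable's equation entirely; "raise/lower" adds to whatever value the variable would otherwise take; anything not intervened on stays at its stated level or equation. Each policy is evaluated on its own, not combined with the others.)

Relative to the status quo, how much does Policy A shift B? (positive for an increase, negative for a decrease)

Baseline:
  L = 99
  W = 38
  B = -36 + 4·99 + 6·38 = 588
Policy A (W + 28):
  L = 99
  W = 38 + 28 = 66
  B = -36 + 4·99 + 6·66 = 756
Change in B: 756 − 588 = 168

168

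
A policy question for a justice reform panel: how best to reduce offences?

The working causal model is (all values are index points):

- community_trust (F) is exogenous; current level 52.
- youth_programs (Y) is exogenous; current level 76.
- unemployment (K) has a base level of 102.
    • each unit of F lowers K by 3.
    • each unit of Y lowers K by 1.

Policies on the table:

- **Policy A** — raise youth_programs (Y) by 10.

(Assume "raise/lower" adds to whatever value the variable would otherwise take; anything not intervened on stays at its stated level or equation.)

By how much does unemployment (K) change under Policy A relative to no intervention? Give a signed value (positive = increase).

Baseline:
  F = 52
  Y = 76
  K = 102 − 3·52 − 76 = -130
Policy A (Y + 10):
  F = 52
  Y = 76 + 10 = 86
  K = 102 − 3·52 − 86 = -140
Change in K: -140 − (-130) = -10

-10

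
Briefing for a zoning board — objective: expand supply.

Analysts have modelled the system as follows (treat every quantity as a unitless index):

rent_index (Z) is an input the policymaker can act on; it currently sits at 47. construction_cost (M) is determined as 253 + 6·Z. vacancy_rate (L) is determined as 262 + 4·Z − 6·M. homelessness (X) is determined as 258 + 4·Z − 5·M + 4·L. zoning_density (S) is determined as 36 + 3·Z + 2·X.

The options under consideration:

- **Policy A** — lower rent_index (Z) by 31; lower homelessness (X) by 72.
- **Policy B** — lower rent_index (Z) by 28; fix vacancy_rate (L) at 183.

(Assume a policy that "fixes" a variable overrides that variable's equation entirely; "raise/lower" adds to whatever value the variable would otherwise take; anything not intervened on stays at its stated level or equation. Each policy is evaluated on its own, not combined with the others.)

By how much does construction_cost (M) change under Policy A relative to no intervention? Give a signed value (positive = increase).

-186

Baseline:
  Z = 47
  M = 253 + 6·47 = 535
Policy A (Z − 31, X − 72):
  Z = 47 − 31 = 16
  M = 253 + 6·16 = 349
Change in M: 349 − 535 = -186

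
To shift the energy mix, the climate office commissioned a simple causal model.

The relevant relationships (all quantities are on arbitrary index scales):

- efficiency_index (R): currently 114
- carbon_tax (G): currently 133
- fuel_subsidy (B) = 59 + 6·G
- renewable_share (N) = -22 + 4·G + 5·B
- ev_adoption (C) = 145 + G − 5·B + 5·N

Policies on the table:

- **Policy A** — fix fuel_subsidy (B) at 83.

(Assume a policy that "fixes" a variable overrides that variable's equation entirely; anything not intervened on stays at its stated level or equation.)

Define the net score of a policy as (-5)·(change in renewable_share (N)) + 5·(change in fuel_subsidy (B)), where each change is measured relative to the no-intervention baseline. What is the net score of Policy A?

Baseline:
  G = 133
  B = 59 + 6·133 = 857
  N = -22 + 4·133 + 5·857 = 4795
Policy A (B := 83):
  G = 133
  B = 83
  N = -22 + 4·133 + 5·83 = 925
ΔN = 925 − 4795 = -3870; ΔB = 83 − 857 = -774
Score = (-5)·(-3870) + 5·(-774) = 15480

15480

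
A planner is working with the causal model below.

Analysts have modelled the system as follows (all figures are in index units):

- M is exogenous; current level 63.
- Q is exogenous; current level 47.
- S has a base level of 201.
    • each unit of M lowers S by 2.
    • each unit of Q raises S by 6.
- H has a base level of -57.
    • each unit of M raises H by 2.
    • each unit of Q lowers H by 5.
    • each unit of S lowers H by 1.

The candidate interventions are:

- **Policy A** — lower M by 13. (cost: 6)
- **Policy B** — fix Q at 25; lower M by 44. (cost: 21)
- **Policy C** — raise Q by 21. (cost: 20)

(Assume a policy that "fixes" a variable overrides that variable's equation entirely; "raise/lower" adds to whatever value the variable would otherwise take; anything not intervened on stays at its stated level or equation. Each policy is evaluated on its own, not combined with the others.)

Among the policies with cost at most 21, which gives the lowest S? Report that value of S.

Policy A (M − 13):
  M = 63 − 13 = 50
  Q = 47
  S = 201 − 2·50 + 6·47 = 383
Policy B (Q := 25, M − 44):
  M = 63 − 44 = 19
  Q = 25
  S = 201 − 2·19 + 6·25 = 313
Policy C (Q + 21):
  M = 63
  Q = 47 + 21 = 68
  S = 201 − 2·63 + 6·68 = 483
Comparing — Policy A: S=383, Policy B: S=313, Policy C: S=483. Lowest is 313 (Policy B).

313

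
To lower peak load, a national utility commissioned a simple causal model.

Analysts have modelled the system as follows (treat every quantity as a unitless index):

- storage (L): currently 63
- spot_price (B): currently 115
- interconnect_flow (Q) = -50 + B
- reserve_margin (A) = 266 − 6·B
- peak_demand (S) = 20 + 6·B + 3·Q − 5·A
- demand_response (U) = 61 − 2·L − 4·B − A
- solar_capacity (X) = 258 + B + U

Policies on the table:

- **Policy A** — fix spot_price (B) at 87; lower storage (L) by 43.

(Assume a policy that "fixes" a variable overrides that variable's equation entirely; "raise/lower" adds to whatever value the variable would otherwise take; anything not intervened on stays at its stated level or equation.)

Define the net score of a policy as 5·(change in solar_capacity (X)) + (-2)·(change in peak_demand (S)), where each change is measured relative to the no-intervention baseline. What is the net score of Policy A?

Baseline:
  L = 63
  B = 115
  Q = -50 + 115 = 65
  A = 266 − 6·115 = -424
  S = 20 + 6·115 + 3·65 − 5·(-424) = 3025
  U = 61 − 2·63 − 4·115 − (-424) = -101
  X = 258 + 115 + (-101) = 272
Policy A (B := 87, L − 43):
  L = 63 − 43 = 20
  B = 87
  Q = -50 + 87 = 37
  A = 266 − 6·87 = -256
  S = 20 + 6·87 + 3·37 − 5·(-256) = 1933
  U = 61 − 2·20 − 4·87 − (-256) = -71
  X = 258 + 87 + (-71) = 274
ΔX = 274 − 272 = 2; ΔS = 1933 − 3025 = -1092
Score = 5·2 + (-2)·(-1092) = 2194

2194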